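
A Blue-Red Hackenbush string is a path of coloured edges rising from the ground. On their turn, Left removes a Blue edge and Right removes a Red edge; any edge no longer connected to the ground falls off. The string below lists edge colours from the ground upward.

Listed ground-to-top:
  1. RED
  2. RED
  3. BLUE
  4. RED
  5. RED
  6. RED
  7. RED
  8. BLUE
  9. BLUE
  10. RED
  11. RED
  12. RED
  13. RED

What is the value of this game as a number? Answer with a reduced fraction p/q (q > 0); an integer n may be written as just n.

-3999/2048

g_1 [R]  L=[—]  R=[0]  gives -1
g_2 [RR]  L=[—]  R=[-1; 0]  gives -2
g_3 [RRB]  L=[-2]  R=[-1; 0]  gives -3/2
g_4 [RRBR]  L=[-2]  R=[-3/2; -1; 0]  gives -7/4
g_5 [RRBRR]  L=[-2]  R=[-7/4; -3/2; -1; 0]  gives -15/8
g_6 [RRBRRR]  L=[-2]  R=[-15/8; -7/4; -3/2; -1; 0]  gives -31/16
g_7 [RRBRRRR]  L=[-2]  R=[-31/16; -15/8; -7/4; -3/2; -1; 0]  gives -63/32
g_8 [RRBRRRRB]  L=[-2; -63/32]  R=[-31/16; -15/8; -7/4; -3/2; -1; 0]  gives -125/64
g_9 [RRBRRRRBB]  L=[-2; -63/32; -125/64]  R=[-31/16; -15/8; -7/4; -3/2; -1; 0]  gives -249/128
g_10 [RRBRRRRBBR]  L=[-2; -63/32; -125/64]  R=[-249/128; -31/16; -15/8; -7/4; -3/2; -1; 0]  gives -499/256
g_11 [RRBRRRRBBRR]  L=[-2; -63/32; -125/64]  R=[-499/256; -249/128; -31/16; -15/8; -7/4; -3/2; -1; 0]  gives -999/512
g_12 [RRBRRRRBBRRR]  L=[-2; -63/32; -125/64]  R=[-999/512; -499/256; -249/128; -31/16; -15/8; -7/4; -3/2; -1; 0]  gives -1999/1024
g_13 [RRBRRRRBBRRRR]  L=[-2; -63/32; -125/64]  R=[-1999/1024; -999/512; -499/256; -249/128; -31/16; -15/8; -7/4; -3/2; -1; 0]  gives -3999/2048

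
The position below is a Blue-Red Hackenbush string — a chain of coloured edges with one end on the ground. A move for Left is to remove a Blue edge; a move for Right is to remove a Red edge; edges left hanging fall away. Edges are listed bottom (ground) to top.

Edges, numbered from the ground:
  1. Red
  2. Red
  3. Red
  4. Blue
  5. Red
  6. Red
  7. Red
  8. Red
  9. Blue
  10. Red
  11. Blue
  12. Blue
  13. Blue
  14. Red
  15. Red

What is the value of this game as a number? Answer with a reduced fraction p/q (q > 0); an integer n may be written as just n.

-12103/4096

Recurse on prefixes of the 15-edge string Red Red Red Blue Red Red Red Red Blue Red Blue Blue Blue Red Red:
R: Left {  }, Right { 0 } ⇒ simplest -1
RR: Left {  }, Right { -1, 0 } ⇒ simplest -2
RRR: Left {  }, Right { -2, -1, 0 } ⇒ simplest -3
RRRB: Left { -3 }, Right { -2, -1, 0 } ⇒ simplest -5/2
RRRBR: Left { -3 }, Right { -5/2, -2, -1, 0 } ⇒ simplest -11/4
RRRBRR: Left { -3 }, Right { -11/4, -5/2, -2, -1, 0 } ⇒ simplest -23/8
RRRBRRR: Left { -3 }, Right { -23/8, -11/4, -5/2, -2, -1, 0 } ⇒ simplest -47/16
RRRBRRRR: Left { -3 }, Right { -47/16, -23/8, -11/4, -5/2, -2, -1, 0 } ⇒ simplest -95/32
RRRBRRRRB: Left { -3, -95/32 }, Right { -47/16, -23/8, -11/4, -5/2, -2, -1, 0 } ⇒ simplest -189/64
RRRBRRRRBR: Left { -3, -95/32 }, Right { -189/64, -47/16, -23/8, -11/4, -5/2, -2, -1, 0 } ⇒ simplest -379/128
RRRBRRRRBRB: Left { -3, -95/32, -379/128 }, Right { -189/64, -47/16, -23/8, -11/4, -5/2, -2, -1, 0 } ⇒ simplest -757/256
RRRBRRRRBRBB: Left { -3, -95/32, -379/128, -757/256 }, Right { -189/64, -47/16, -23/8, -11/4, -5/2, -2, -1, 0 } ⇒ simplest -1513/512
RRRBRRRRBRBBB: Left { -3, -95/32, -379/128, -757/256, -1513/512 }, Right { -189/64, -47/16, -23/8, -11/4, -5/2, -2, -1, 0 } ⇒ simplest -3025/1024
RRRBRRRRBRBBBR: Left { -3, -95/32, -379/128, -757/256, -1513/512 }, Right { -3025/1024, -189/64, -47/16, -23/8, -11/4, -5/2, -2, -1, 0 } ⇒ simplest -6051/2048
RRRBRRRRBRBBBRR: Left { -3, -95/32, -379/128, -757/256, -1513/512 }, Right { -6051/2048, -3025/1024, -189/64, -47/16, -23/8, -11/4, -5/2, -2, -1, 0 } ⇒ simplest -12103/4096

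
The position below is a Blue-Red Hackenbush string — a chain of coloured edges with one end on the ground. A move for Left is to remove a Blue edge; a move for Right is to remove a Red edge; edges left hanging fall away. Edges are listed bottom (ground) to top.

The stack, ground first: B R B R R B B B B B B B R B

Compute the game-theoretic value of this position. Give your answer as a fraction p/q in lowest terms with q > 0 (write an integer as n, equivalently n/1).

Build value(s[:k]) for k = 1..14, string s = B R B R R B B B B B B B R B.
step 1: add B to get B; options L={ 0 } R={ none } so 1
step 2: add R to get BR; options L={ 0 } R={ 1 } so 1/2
step 3: add B to get BRB; options L={ 0 1/2 } R={ 1 } so 3/4
step 4: add R to get BRBR; options L={ 0 1/2 } R={ 3/4 1 } so 5/8
step 5: add R to get BRBRR; options L={ 0 1/2 } R={ 5/8 3/4 1 } so 9/16
step 6: add B to get BRBRRB; options L={ 0 1/2 9/16 } R={ 5/8 3/4 1 } so 19/32
step 7: add B to get BRBRRBB; options L={ 0 1/2 9/16 19/32 } R={ 5/8 3/4 1 } so 39/64
step 8: add B to get BRBRRBBB; options L={ 0 1/2 9/16 19/32 39/64 } R={ 5/8 3/4 1 } so 79/128
step 9: add B to get BRBRRBBBB; options L={ 0 1/2 9/16 19/32 39/64 79/128 } R={ 5/8 3/4 1 } so 159/256
step 10: add B to get BRBRRBBBBB; options L={ 0 1/2 9/16 19/32 39/64 79/128 159/256 } R={ 5/8 3/4 1 } so 319/512
step 11: add B to get BRBRRBBBBBB; options L={ 0 1/2 9/16 19/32 39/64 79/128 159/256 319/512 } R={ 5/8 3/4 1 } so 639/1024
step 12: add B to get BRBRRBBBBBBB; options L={ 0 1/2 9/16 19/32 39/64 79/128 159/256 319/512 639/1024 } R={ 5/8 3/4 1 } so 1279/2048
step 13: add R to get BRBRRBBBBBBBR; options L={ 0 1/2 9/16 19/32 39/64 79/128 159/256 319/512 639/1024 } R={ 1279/2048 5/8 3/4 1 } so 2557/4096
step 14: add B to get BRBRRBBBBBBBRB; options L={ 0 1/2 9/16 19/32 39/64 79/128 159/256 319/512 639/1024 2557/4096 } R={ 1279/2048 5/8 3/4 1 } so 5115/8192

5115/8192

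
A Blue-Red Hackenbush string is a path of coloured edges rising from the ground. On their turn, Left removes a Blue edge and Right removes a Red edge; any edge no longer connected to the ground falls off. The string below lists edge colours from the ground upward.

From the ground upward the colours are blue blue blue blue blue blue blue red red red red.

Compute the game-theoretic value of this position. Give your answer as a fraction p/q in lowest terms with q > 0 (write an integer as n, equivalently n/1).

97/16

G_1 [b]  L=[0]  R=[]  = 1
G_2 [bb]  L=[0 1]  R=[]  = 2
G_3 [bbb]  L=[0 1 2]  R=[]  = 3
G_4 [bbbb]  L=[0 1 2 3]  R=[]  = 4
G_5 [bbbbb]  L=[0 1 2 3 4]  R=[]  = 5
G_6 [bbbbbb]  L=[0 1 2 3 4 5]  R=[]  = 6
G_7 [bbbbbbb]  L=[0 1 2 3 4 5 6]  R=[]  = 7
G_8 [bbbbbbbr]  L=[0 1 2 3 4 5 6]  R=[7]  = 13/2
G_9 [bbbbbbbrr]  L=[0 1 2 3 4 5 6]  R=[13/2 7]  = 25/4
G_10 [bbbbbbbrrr]  L=[0 1 2 3 4 5 6]  R=[25/4 13/2 7]  = 49/8
G_11 [bbbbbbbrrrr]  L=[0 1 2 3 4 5 6]  R=[49/8 25/4 13/2 7]  = 97/16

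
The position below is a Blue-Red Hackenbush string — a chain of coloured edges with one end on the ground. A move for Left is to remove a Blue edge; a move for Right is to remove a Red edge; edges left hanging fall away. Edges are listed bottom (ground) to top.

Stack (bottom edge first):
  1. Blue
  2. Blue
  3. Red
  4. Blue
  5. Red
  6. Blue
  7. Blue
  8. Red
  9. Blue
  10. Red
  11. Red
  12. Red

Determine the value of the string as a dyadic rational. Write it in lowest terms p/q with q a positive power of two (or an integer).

Recurse on prefixes of the 12-edge string Blue Blue Red Blue Red Blue Blue Red Blue Red Red Red:
B: Left { 0 }, Right { ∅ } so simplest 1
BB: Left { 0, 1 }, Right { ∅ } so simplest 2
BBR: Left { 0, 1 }, Right { 2 } so simplest 3/2
BBRB: Left { 0, 1, 3/2 }, Right { 2 } so simplest 7/4
BBRBR: Left { 0, 1, 3/2 }, Right { 7/4, 2 } so simplest 13/8
BBRBRB: Left { 0, 1, 3/2, 13/8 }, Right { 7/4, 2 } so simplest 27/16
BBRBRBB: Left { 0, 1, 3/2, 13/8, 27/16 }, Right { 7/4, 2 } so simplest 55/32
BBRBRBBR: Left { 0, 1, 3/2, 13/8, 27/16 }, Right { 55/32, 7/4, 2 } so simplest 109/64
BBRBRBBRB: Left { 0, 1, 3/2, 13/8, 27/16, 109/64 }, Right { 55/32, 7/4, 2 } so simplest 219/128
BBRBRBBRBR: Left { 0, 1, 3/2, 13/8, 27/16, 109/64 }, Right { 219/128, 55/32, 7/4, 2 } so simplest 437/256
BBRBRBBRBRR: Left { 0, 1, 3/2, 13/8, 27/16, 109/64 }, Right { 437/256, 219/128, 55/32, 7/4, 2 } so simplest 873/512
BBRBRBBRBRRR: Left { 0, 1, 3/2, 13/8, 27/16, 109/64 }, Right { 873/512, 437/256, 219/128, 55/32, 7/4, 2 } so simplest 1745/1024

1745/1024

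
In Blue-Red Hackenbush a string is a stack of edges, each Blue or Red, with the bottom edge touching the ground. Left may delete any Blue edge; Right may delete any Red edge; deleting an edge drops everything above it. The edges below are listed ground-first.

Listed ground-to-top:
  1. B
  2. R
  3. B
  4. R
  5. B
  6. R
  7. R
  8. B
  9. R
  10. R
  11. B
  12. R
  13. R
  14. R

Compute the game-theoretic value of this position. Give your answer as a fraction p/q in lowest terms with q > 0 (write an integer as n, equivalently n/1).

5265/8192

Prefix values for B R B R B R R B R R B R R R via {L|R} + simplicity:
edge 1 of 14 (B): { 0 | (no moves) } -> 1
edge 2 of 14 (R): { 0 | 1 } -> 1/2
edge 3 of 14 (B): { 0, 1/2 | 1 } -> 3/4
edge 4 of 14 (R): { 0, 1/2 | 3/4, 1 } -> 5/8
edge 5 of 14 (B): { 0, 1/2, 5/8 | 3/4, 1 } -> 11/16
edge 6 of 14 (R): { 0, 1/2, 5/8 | 11/16, 3/4, 1 } -> 21/32
edge 7 of 14 (R): { 0, 1/2, 5/8 | 21/32, 11/16, 3/4, 1 } -> 41/64
edge 8 of 14 (B): { 0, 1/2, 5/8, 41/64 | 21/32, 11/16, 3/4, 1 } -> 83/128
edge 9 of 14 (R): { 0, 1/2, 5/8, 41/64 | 83/128, 21/32, 11/16, 3/4, 1 } -> 165/256
edge 10 of 14 (R): { 0, 1/2, 5/8, 41/64 | 165/256, 83/128, 21/32, 11/16, 3/4, 1 } -> 329/512
edge 11 of 14 (B): { 0, 1/2, 5/8, 41/64, 329/512 | 165/256, 83/128, 21/32, 11/16, 3/4, 1 } -> 659/1024
edge 12 of 14 (R): { 0, 1/2, 5/8, 41/64, 329/512 | 659/1024, 165/256, 83/128, 21/32, 11/16, 3/4, 1 } -> 1317/2048
edge 13 of 14 (R): { 0, 1/2, 5/8, 41/64, 329/512 | 1317/2048, 659/1024, 165/256, 83/128, 21/32, 11/16, 3/4, 1 } -> 2633/4096
edge 14 of 14 (R): { 0, 1/2, 5/8, 41/64, 329/512 | 2633/4096, 1317/2048, 659/1024, 165/256, 83/128, 21/32, 11/16, 3/4, 1 } -> 5265/8192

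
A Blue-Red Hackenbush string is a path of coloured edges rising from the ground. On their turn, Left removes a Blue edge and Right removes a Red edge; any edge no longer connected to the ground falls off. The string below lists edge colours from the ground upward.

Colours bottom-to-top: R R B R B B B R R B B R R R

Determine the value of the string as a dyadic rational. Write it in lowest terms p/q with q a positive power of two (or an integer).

-6351/4096

val_1 [R]  L=[∅]  R=[0]  ⇒ -1
val_2 [RR]  L=[∅]  R=[-1; 0]  ⇒ -2
val_3 [RRB]  L=[-2]  R=[-1; 0]  ⇒ -3/2
val_4 [RRBR]  L=[-2]  R=[-3/2; -1; 0]  ⇒ -7/4
val_5 [RRBRB]  L=[-2; -7/4]  R=[-3/2; -1; 0]  ⇒ -13/8
val_6 [RRBRBB]  L=[-2; -7/4; -13/8]  R=[-3/2; -1; 0]  ⇒ -25/16
val_7 [RRBRBBB]  L=[-2; -7/4; -13/8; -25/16]  R=[-3/2; -1; 0]  ⇒ -49/32
val_8 [RRBRBBBR]  L=[-2; -7/4; -13/8; -25/16]  R=[-49/32; -3/2; -1; 0]  ⇒ -99/64
val_9 [RRBRBBBRR]  L=[-2; -7/4; -13/8; -25/16]  R=[-99/64; -49/32; -3/2; -1; 0]  ⇒ -199/128
val_10 [RRBRBBBRRB]  L=[-2; -7/4; -13/8; -25/16; -199/128]  R=[-99/64; -49/32; -3/2; -1; 0]  ⇒ -397/256
val_11 [RRBRBBBRRBB]  L=[-2; -7/4; -13/8; -25/16; -199/128; -397/256]  R=[-99/64; -49/32; -3/2; -1; 0]  ⇒ -793/512
val_12 [RRBRBBBRRBBR]  L=[-2; -7/4; -13/8; -25/16; -199/128; -397/256]  R=[-793/512; -99/64; -49/32; -3/2; -1; 0]  ⇒ -1587/1024
val_13 [RRBRBBBRRBBRR]  L=[-2; -7/4; -13/8; -25/16; -199/128; -397/256]  R=[-1587/1024; -793/512; -99/64; -49/32; -3/2; -1; 0]  ⇒ -3175/2048
val_14 [RRBRBBBRRBBRRR]  L=[-2; -7/4; -13/8; -25/16; -199/128; -397/256]  R=[-3175/2048; -1587/1024; -793/512; -99/64; -49/32; -3/2; -1; 0]  ⇒ -6351/4096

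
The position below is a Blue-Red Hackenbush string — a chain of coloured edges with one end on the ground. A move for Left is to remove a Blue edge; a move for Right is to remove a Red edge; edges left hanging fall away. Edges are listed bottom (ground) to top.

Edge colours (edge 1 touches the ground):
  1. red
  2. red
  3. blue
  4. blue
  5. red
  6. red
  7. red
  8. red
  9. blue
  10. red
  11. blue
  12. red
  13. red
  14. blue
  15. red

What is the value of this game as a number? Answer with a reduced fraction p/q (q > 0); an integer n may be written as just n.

-12123/8192

Build g(s[:k]) for k = 1..15, string s = red red blue blue red red red red blue red blue red red blue red.
g(r) = { none | 0 } ⇒ -1
g(rr) = { none | -1,0 } ⇒ -2
g(rrb) = { -2 | -1,0 } ⇒ -3/2
g(rrbb) = { -2,-3/2 | -1,0 } ⇒ -5/4
g(rrbbr) = { -2,-3/2 | -5/4,-1,0 } ⇒ -11/8
g(rrbbrr) = { -2,-3/2 | -11/8,-5/4,-1,0 } ⇒ -23/16
g(rrbbrrr) = { -2,-3/2 | -23/16,-11/8,-5/4,-1,0 } ⇒ -47/32
g(rrbbrrrr) = { -2,-3/2 | -47/32,-23/16,-11/8,-5/4,-1,0 } ⇒ -95/64
g(rrbbrrrrb) = { -2,-3/2,-95/64 | -47/32,-23/16,-11/8,-5/4,-1,0 } ⇒ -189/128
g(rrbbrrrrbr) = { -2,-3/2,-95/64 | -189/128,-47/32,-23/16,-11/8,-5/4,-1,0 } ⇒ -379/256
g(rrbbrrrrbrb) = { -2,-3/2,-95/64,-379/256 | -189/128,-47/32,-23/16,-11/8,-5/4,-1,0 } ⇒ -757/512
g(rrbbrrrrbrbr) = { -2,-3/2,-95/64,-379/256 | -757/512,-189/128,-47/32,-23/16,-11/8,-5/4,-1,0 } ⇒ -1515/1024
g(rrbbrrrrbrbrr) = { -2,-3/2,-95/64,-379/256 | -1515/1024,-757/512,-189/128,-47/32,-23/16,-11/8,-5/4,-1,0 } ⇒ -3031/2048
g(rrbbrrrrbrbrrb) = { -2,-3/2,-95/64,-379/256,-3031/2048 | -1515/1024,-757/512,-189/128,-47/32,-23/16,-11/8,-5/4,-1,0 } ⇒ -6061/4096
g(rrbbrrrrbrbrrbr) = { -2,-3/2,-95/64,-379/256,-3031/2048 | -6061/4096,-1515/1024,-757/512,-189/128,-47/32,-23/16,-11/8,-5/4,-1,0 } ⇒ -12123/8192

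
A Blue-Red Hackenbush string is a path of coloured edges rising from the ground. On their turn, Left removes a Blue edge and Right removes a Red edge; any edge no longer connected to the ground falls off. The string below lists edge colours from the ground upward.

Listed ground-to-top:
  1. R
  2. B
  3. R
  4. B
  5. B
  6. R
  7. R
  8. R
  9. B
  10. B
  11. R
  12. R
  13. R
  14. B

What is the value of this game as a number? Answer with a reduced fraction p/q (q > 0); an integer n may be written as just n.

-5021/8192

Prefix values for R B R B B R R R B B R R R B via {L|R} + simplicity:
G_1 [R]  L=[]  R=[0]  so -1
G_2 [RB]  L=[-1]  R=[0]  so -1/2
G_3 [RBR]  L=[-1]  R=[-1/2, 0]  so -3/4
G_4 [RBRB]  L=[-1, -3/4]  R=[-1/2, 0]  so -5/8
G_5 [RBRBB]  L=[-1, -3/4, -5/8]  R=[-1/2, 0]  so -9/16
G_6 [RBRBBR]  L=[-1, -3/4, -5/8]  R=[-9/16, -1/2, 0]  so -19/32
G_7 [RBRBBRR]  L=[-1, -3/4, -5/8]  R=[-19/32, -9/16, -1/2, 0]  so -39/64
G_8 [RBRBBRRR]  L=[-1, -3/4, -5/8]  R=[-39/64, -19/32, -9/16, -1/2, 0]  so -79/128
G_9 [RBRBBRRRB]  L=[-1, -3/4, -5/8, -79/128]  R=[-39/64, -19/32, -9/16, -1/2, 0]  so -157/256
G_10 [RBRBBRRRBB]  L=[-1, -3/4, -5/8, -79/128, -157/256]  R=[-39/64, -19/32, -9/16, -1/2, 0]  so -313/512
G_11 [RBRBBRRRBBR]  L=[-1, -3/4, -5/8, -79/128, -157/256]  R=[-313/512, -39/64, -19/32, -9/16, -1/2, 0]  so -627/1024
G_12 [RBRBBRRRBBRR]  L=[-1, -3/4, -5/8, -79/128, -157/256]  R=[-627/1024, -313/512, -39/64, -19/32, -9/16, -1/2, 0]  so -1255/2048
G_13 [RBRBBRRRBBRRR]  L=[-1, -3/4, -5/8, -79/128, -157/256]  R=[-1255/2048, -627/1024, -313/512, -39/64, -19/32, -9/16, -1/2, 0]  so -2511/4096
G_14 [RBRBBRRRBBRRRB]  L=[-1, -3/4, -5/8, -79/128, -157/256, -2511/4096]  R=[-1255/2048, -627/1024, -313/512, -39/64, -19/32, -9/16, -1/2, 0]  so -5021/8192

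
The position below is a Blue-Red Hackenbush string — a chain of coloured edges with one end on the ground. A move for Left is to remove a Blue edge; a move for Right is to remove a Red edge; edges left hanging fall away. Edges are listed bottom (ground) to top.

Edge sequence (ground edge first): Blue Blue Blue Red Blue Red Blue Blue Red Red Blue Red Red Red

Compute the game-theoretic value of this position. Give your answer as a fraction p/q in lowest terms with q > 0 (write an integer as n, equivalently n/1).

5521/2048

1 of 14 · B · max L 0 · min R +∞ = 1
2 of 14 · BB · max L 1 · min R +∞ = 2
3 of 14 · BBB · max L 2 · min R +∞ = 3
4 of 14 · BBBR · max L 2 · min R 3 = 5/2
5 of 14 · BBBRB · max L 5/2 · min R 3 = 11/4
6 of 14 · BBBRBR · max L 5/2 · min R 11/4 = 21/8
7 of 14 · BBBRBRB · max L 21/8 · min R 11/4 = 43/16
8 of 14 · BBBRBRBB · max L 43/16 · min R 11/4 = 87/32
9 of 14 · BBBRBRBBR · max L 43/16 · min R 87/32 = 173/64
10 of 14 · BBBRBRBBRR · max L 43/16 · min R 173/64 = 345/128
11 of 14 · BBBRBRBBRRB · max L 345/128 · min R 173/64 = 691/256
12 of 14 · BBBRBRBBRRBR · max L 345/128 · min R 691/256 = 1381/512
13 of 14 · BBBRBRBBRRBRR · max L 345/128 · min R 1381/512 = 2761/1024
14 of 14 · BBBRBRBBRRBRRR · max L 345/128 · min R 2761/1024 = 5521/2048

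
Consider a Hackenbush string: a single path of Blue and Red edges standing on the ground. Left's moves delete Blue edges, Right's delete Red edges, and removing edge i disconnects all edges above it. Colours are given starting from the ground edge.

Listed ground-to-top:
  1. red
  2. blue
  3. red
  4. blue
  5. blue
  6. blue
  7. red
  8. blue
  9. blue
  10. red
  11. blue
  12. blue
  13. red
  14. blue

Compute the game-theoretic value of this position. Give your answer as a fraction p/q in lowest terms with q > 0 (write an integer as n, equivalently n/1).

-4389/8192

Recurse on prefixes of the 14-edge string red blue red blue blue blue red blue blue red blue blue red blue:
value_1 [r]  L=[—]  R=[0]  → -1
value_2 [rb]  L=[-1]  R=[0]  → -1/2
value_3 [rbr]  L=[-1]  R=[-1/2,0]  → -3/4
value_4 [rbrb]  L=[-1,-3/4]  R=[-1/2,0]  → -5/8
value_5 [rbrbb]  L=[-1,-3/4,-5/8]  R=[-1/2,0]  → -9/16
value_6 [rbrbbb]  L=[-1,-3/4,-5/8,-9/16]  R=[-1/2,0]  → -17/32
value_7 [rbrbbbr]  L=[-1,-3/4,-5/8,-9/16]  R=[-17/32,-1/2,0]  → -35/64
value_8 [rbrbbbrb]  L=[-1,-3/4,-5/8,-9/16,-35/64]  R=[-17/32,-1/2,0]  → -69/128
value_9 [rbrbbbrbb]  L=[-1,-3/4,-5/8,-9/16,-35/64,-69/128]  R=[-17/32,-1/2,0]  → -137/256
value_10 [rbrbbbrbbr]  L=[-1,-3/4,-5/8,-9/16,-35/64,-69/128]  R=[-137/256,-17/32,-1/2,0]  → -275/512
value_11 [rbrbbbrbbrb]  L=[-1,-3/4,-5/8,-9/16,-35/64,-69/128,-275/512]  R=[-137/256,-17/32,-1/2,0]  → -549/1024
value_12 [rbrbbbrbbrbb]  L=[-1,-3/4,-5/8,-9/16,-35/64,-69/128,-275/512,-549/1024]  R=[-137/256,-17/32,-1/2,0]  → -1097/2048
value_13 [rbrbbbrbbrbbr]  L=[-1,-3/4,-5/8,-9/16,-35/64,-69/128,-275/512,-549/1024]  R=[-1097/2048,-137/256,-17/32,-1/2,0]  → -2195/4096
value_14 [rbrbbbrbbrbbrb]  L=[-1,-3/4,-5/8,-9/16,-35/64,-69/128,-275/512,-549/1024,-2195/4096]  R=[-1097/2048,-137/256,-17/32,-1/2,0]  → -4389/8192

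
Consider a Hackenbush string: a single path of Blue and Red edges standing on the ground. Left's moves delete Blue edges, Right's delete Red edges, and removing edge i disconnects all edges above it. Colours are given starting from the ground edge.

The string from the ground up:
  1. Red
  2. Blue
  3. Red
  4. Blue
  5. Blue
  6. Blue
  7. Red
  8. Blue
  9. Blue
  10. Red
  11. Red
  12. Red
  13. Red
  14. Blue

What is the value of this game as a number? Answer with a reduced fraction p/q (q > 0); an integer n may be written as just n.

val(R) = { ∅ | 0 } => -1
val(RB) = { -1 | 0 } => -1/2
val(RBR) = { -1 | -1/2, 0 } => -3/4
val(RBRB) = { -1, -3/4 | -1/2, 0 } => -5/8
val(RBRBB) = { -1, -3/4, -5/8 | -1/2, 0 } => -9/16
val(RBRBBB) = { -1, -3/4, -5/8, -9/16 | -1/2, 0 } => -17/32
val(RBRBBBR) = { -1, -3/4, -5/8, -9/16 | -17/32, -1/2, 0 } => -35/64
val(RBRBBBRB) = { -1, -3/4, -5/8, -9/16, -35/64 | -17/32, -1/2, 0 } => -69/128
val(RBRBBBRBB) = { -1, -3/4, -5/8, -9/16, -35/64, -69/128 | -17/32, -1/2, 0 } => -137/256
val(RBRBBBRBBR) = { -1, -3/4, -5/8, -9/16, -35/64, -69/128 | -137/256, -17/32, -1/2, 0 } => -275/512
val(RBRBBBRBBRR) = { -1, -3/4, -5/8, -9/16, -35/64, -69/128 | -275/512, -137/256, -17/32, -1/2, 0 } => -551/1024
val(RBRBBBRBBRRR) = { -1, -3/4, -5/8, -9/16, -35/64, -69/128 | -551/1024, -275/512, -137/256, -17/32, -1/2, 0 } => -1103/2048
val(RBRBBBRBBRRRR) = { -1, -3/4, -5/8, -9/16, -35/64, -69/128 | -1103/2048, -551/1024, -275/512, -137/256, -17/32, -1/2, 0 } => -2207/4096
val(RBRBBBRBBRRRRB) = { -1, -3/4, -5/8, -9/16, -35/64, -69/128, -2207/4096 | -1103/2048, -551/1024, -275/512, -137/256, -17/32, -1/2, 0 } => -4413/8192

-4413/8192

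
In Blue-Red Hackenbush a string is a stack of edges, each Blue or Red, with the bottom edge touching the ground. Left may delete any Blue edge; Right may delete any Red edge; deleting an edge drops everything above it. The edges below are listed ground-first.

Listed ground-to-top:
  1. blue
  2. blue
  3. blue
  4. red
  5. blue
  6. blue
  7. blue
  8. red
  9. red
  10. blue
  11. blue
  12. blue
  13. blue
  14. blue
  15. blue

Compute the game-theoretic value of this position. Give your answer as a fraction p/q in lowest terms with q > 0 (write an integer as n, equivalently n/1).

11903/4096

step 1: add blue to get b; options L={ 0 } R={  } → 1
step 2: add blue to get bb; options L={ 0,1 } R={  } → 2
step 3: add blue to get bbb; options L={ 0,1,2 } R={  } → 3
step 4: add red to get bbbr; options L={ 0,1,2 } R={ 3 } → 5/2
step 5: add blue to get bbbrb; options L={ 0,1,2,5/2 } R={ 3 } → 11/4
step 6: add blue to get bbbrbb; options L={ 0,1,2,5/2,11/4 } R={ 3 } → 23/8
step 7: add blue to get bbbrbbb; options L={ 0,1,2,5/2,11/4,23/8 } R={ 3 } → 47/16
step 8: add red to get bbbrbbbr; options L={ 0,1,2,5/2,11/4,23/8 } R={ 47/16,3 } → 93/32
step 9: add red to get bbbrbbbrr; options L={ 0,1,2,5/2,11/4,23/8 } R={ 93/32,47/16,3 } → 185/64
step 10: add blue to get bbbrbbbrrb; options L={ 0,1,2,5/2,11/4,23/8,185/64 } R={ 93/32,47/16,3 } → 371/128
step 11: add blue to get bbbrbbbrrbb; options L={ 0,1,2,5/2,11/4,23/8,185/64,371/128 } R={ 93/32,47/16,3 } → 743/256
step 12: add blue to get bbbrbbbrrbbb; options L={ 0,1,2,5/2,11/4,23/8,185/64,371/128,743/256 } R={ 93/32,47/16,3 } → 1487/512
step 13: add blue to get bbbrbbbrrbbbb; options L={ 0,1,2,5/2,11/4,23/8,185/64,371/128,743/256,1487/512 } R={ 93/32,47/16,3 } → 2975/1024
step 14: add blue to get bbbrbbbrrbbbbb; options L={ 0,1,2,5/2,11/4,23/8,185/64,371/128,743/256,1487/512,2975/1024 } R={ 93/32,47/16,3 } → 5951/2048
step 15: add blue to get bbbrbbbrrbbbbbb; options L={ 0,1,2,5/2,11/4,23/8,185/64,371/128,743/256,1487/512,2975/1024,5951/2048 } R={ 93/32,47/16,3 } → 11903/4096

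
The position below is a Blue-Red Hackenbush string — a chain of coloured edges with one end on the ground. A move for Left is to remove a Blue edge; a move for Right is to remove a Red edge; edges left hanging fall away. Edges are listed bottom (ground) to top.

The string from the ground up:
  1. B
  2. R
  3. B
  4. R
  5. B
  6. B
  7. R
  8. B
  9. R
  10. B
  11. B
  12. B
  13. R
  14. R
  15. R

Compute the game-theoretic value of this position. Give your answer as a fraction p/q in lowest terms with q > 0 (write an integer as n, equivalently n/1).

11633/16384

step 1: add B to get B; options L={ 0 } R={  } -> 1
step 2: add R to get BR; options L={ 0 } R={ 1 } -> 1/2
step 3: add B to get BRB; options L={ 0,1/2 } R={ 1 } -> 3/4
step 4: add R to get BRBR; options L={ 0,1/2 } R={ 3/4,1 } -> 5/8
step 5: add B to get BRBRB; options L={ 0,1/2,5/8 } R={ 3/4,1 } -> 11/16
step 6: add B to get BRBRBB; options L={ 0,1/2,5/8,11/16 } R={ 3/4,1 } -> 23/32
step 7: add R to get BRBRBBR; options L={ 0,1/2,5/8,11/16 } R={ 23/32,3/4,1 } -> 45/64
step 8: add B to get BRBRBBRB; options L={ 0,1/2,5/8,11/16,45/64 } R={ 23/32,3/4,1 } -> 91/128
step 9: add R to get BRBRBBRBR; options L={ 0,1/2,5/8,11/16,45/64 } R={ 91/128,23/32,3/4,1 } -> 181/256
step 10: add B to get BRBRBBRBRB; options L={ 0,1/2,5/8,11/16,45/64,181/256 } R={ 91/128,23/32,3/4,1 } -> 363/512
step 11: add B to get BRBRBBRBRBB; options L={ 0,1/2,5/8,11/16,45/64,181/256,363/512 } R={ 91/128,23/32,3/4,1 } -> 727/1024
step 12: add B to get BRBRBBRBRBBB; options L={ 0,1/2,5/8,11/16,45/64,181/256,363/512,727/1024 } R={ 91/128,23/32,3/4,1 } -> 1455/2048
step 13: add R to get BRBRBBRBRBBBR; options L={ 0,1/2,5/8,11/16,45/64,181/256,363/512,727/1024 } R={ 1455/2048,91/128,23/32,3/4,1 } -> 2909/4096
step 14: add R to get BRBRBBRBRBBBRR; options L={ 0,1/2,5/8,11/16,45/64,181/256,363/512,727/1024 } R={ 2909/4096,1455/2048,91/128,23/32,3/4,1 } -> 5817/8192
step 15: add R to get BRBRBBRBRBBBRRR; options L={ 0,1/2,5/8,11/16,45/64,181/256,363/512,727/1024 } R={ 5817/8192,2909/4096,1455/2048,91/128,23/32,3/4,1 } -> 11633/16384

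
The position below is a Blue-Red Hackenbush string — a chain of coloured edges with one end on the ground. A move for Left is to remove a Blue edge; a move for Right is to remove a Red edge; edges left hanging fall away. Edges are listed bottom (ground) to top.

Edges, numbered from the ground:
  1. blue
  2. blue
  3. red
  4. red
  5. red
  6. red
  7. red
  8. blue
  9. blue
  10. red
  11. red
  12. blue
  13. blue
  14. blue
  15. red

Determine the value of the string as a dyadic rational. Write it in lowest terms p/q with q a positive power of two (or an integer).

b: Left { 0 }, Right { · } -> simplest 1
bb: Left { 0, 1 }, Right { · } -> simplest 2
bbr: Left { 0, 1 }, Right { 2 } -> simplest 3/2
bbrr: Left { 0, 1 }, Right { 3/2, 2 } -> simplest 5/4
bbrrr: Left { 0, 1 }, Right { 5/4, 3/2, 2 } -> simplest 9/8
bbrrrr: Left { 0, 1 }, Right { 9/8, 5/4, 3/2, 2 } -> simplest 17/16
bbrrrrr: Left { 0, 1 }, Right { 17/16, 9/8, 5/4, 3/2, 2 } -> simplest 33/32
bbrrrrrb: Left { 0, 1, 33/32 }, Right { 17/16, 9/8, 5/4, 3/2, 2 } -> simplest 67/64
bbrrrrrbb: Left { 0, 1, 33/32, 67/64 }, Right { 17/16, 9/8, 5/4, 3/2, 2 } -> simplest 135/128
bbrrrrrbbr: Left { 0, 1, 33/32, 67/64 }, Right { 135/128, 17/16, 9/8, 5/4, 3/2, 2 } -> simplest 269/256
bbrrrrrbbrr: Left { 0, 1, 33/32, 67/64 }, Right { 269/256, 135/128, 17/16, 9/8, 5/4, 3/2, 2 } -> simplest 537/512
bbrrrrrbbrrb: Left { 0, 1, 33/32, 67/64, 537/512 }, Right { 269/256, 135/128, 17/16, 9/8, 5/4, 3/2, 2 } -> simplest 1075/1024
bbrrrrrbbrrbb: Left { 0, 1, 33/32, 67/64, 537/512, 1075/1024 }, Right { 269/256, 135/128, 17/16, 9/8, 5/4, 3/2, 2 } -> simplest 2151/2048
bbrrrrrbbrrbbb: Left { 0, 1, 33/32, 67/64, 537/512, 1075/1024, 2151/2048 }, Right { 269/256, 135/128, 17/16, 9/8, 5/4, 3/2, 2 } -> simplest 4303/4096
bbrrrrrbbrrbbbr: Left { 0, 1, 33/32, 67/64, 537/512, 1075/1024, 2151/2048 }, Right { 4303/4096, 269/256, 135/128, 17/16, 9/8, 5/4, 3/2, 2 } -> simplest 8605/8192

8605/8192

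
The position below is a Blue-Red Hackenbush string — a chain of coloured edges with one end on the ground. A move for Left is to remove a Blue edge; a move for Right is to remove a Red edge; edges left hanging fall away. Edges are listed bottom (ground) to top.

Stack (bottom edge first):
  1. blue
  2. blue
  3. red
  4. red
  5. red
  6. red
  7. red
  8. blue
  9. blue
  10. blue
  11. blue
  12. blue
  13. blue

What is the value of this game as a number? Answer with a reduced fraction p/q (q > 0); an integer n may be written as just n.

2175/2048

Recurse on prefixes of the 13-edge string blue blue red red red red red blue blue blue blue blue blue:
value(b) = { 0 | · } — 1
value(bb) = { 0, 1 | · } — 2
value(bbr) = { 0, 1 | 2 } — 3/2
value(bbrr) = { 0, 1 | 3/2, 2 } — 5/4
value(bbrrr) = { 0, 1 | 5/4, 3/2, 2 } — 9/8
value(bbrrrr) = { 0, 1 | 9/8, 5/4, 3/2, 2 } — 17/16
value(bbrrrrr) = { 0, 1 | 17/16, 9/8, 5/4, 3/2, 2 } — 33/32
value(bbrrrrrb) = { 0, 1, 33/32 | 17/16, 9/8, 5/4, 3/2, 2 } — 67/64
value(bbrrrrrbb) = { 0, 1, 33/32, 67/64 | 17/16, 9/8, 5/4, 3/2, 2 } — 135/128
value(bbrrrrrbbb) = { 0, 1, 33/32, 67/64, 135/128 | 17/16, 9/8, 5/4, 3/2, 2 } — 271/256
value(bbrrrrrbbbb) = { 0, 1, 33/32, 67/64, 135/128, 271/256 | 17/16, 9/8, 5/4, 3/2, 2 } — 543/512
value(bbrrrrrbbbbb) = { 0, 1, 33/32, 67/64, 135/128, 271/256, 543/512 | 17/16, 9/8, 5/4, 3/2, 2 } — 1087/1024
value(bbrrrrrbbbbbb) = { 0, 1, 33/32, 67/64, 135/128, 271/256, 543/512, 1087/1024 | 17/16, 9/8, 5/4, 3/2, 2 } — 2175/2048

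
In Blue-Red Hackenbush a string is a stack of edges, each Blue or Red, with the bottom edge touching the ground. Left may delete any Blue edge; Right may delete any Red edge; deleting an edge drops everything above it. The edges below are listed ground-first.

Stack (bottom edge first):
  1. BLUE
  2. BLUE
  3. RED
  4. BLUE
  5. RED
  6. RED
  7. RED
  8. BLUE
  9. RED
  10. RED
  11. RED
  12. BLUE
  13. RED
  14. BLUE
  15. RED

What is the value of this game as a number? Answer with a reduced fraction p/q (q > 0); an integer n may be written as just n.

Recurse on prefixes of the 15-edge string BLUE BLUE RED BLUE RED RED RED BLUE RED RED RED BLUE RED BLUE RED:
g(B) = { 0 | ∅ } gives 1
g(BB) = { 0 1 | ∅ } gives 2
g(BBR) = { 0 1 | 2 } gives 3/2
g(BBRB) = { 0 1 3/2 | 2 } gives 7/4
g(BBRBR) = { 0 1 3/2 | 7/4 2 } gives 13/8
g(BBRBRR) = { 0 1 3/2 | 13/8 7/4 2 } gives 25/16
g(BBRBRRR) = { 0 1 3/2 | 25/16 13/8 7/4 2 } gives 49/32
g(BBRBRRRB) = { 0 1 3/2 49/32 | 25/16 13/8 7/4 2 } gives 99/64
g(BBRBRRRBR) = { 0 1 3/2 49/32 | 99/64 25/16 13/8 7/4 2 } gives 197/128
g(BBRBRRRBRR) = { 0 1 3/2 49/32 | 197/128 99/64 25/16 13/8 7/4 2 } gives 393/256
g(BBRBRRRBRRR) = { 0 1 3/2 49/32 | 393/256 197/128 99/64 25/16 13/8 7/4 2 } gives 785/512
g(BBRBRRRBRRRB) = { 0 1 3/2 49/32 785/512 | 393/256 197/128 99/64 25/16 13/8 7/4 2 } gives 1571/1024
g(BBRBRRRBRRRBR) = { 0 1 3/2 49/32 785/512 | 1571/1024 393/256 197/128 99/64 25/16 13/8 7/4 2 } gives 3141/2048
g(BBRBRRRBRRRBRB) = { 0 1 3/2 49/32 785/512 3141/2048 | 1571/1024 393/256 197/128 99/64 25/16 13/8 7/4 2 } gives 6283/4096
g(BBRBRRRBRRRBRBR) = { 0 1 3/2 49/32 785/512 3141/2048 | 6283/4096 1571/1024 393/256 197/128 99/64 25/16 13/8 7/4 2 } gives 12565/8192

12565/8192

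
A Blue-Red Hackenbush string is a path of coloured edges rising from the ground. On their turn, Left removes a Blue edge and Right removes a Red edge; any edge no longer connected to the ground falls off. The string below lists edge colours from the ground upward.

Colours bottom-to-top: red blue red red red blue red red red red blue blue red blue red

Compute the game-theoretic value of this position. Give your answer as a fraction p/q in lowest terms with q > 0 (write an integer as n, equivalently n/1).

G(r) = { · | 0 } -> -1
G(rb) = { -1 | 0 } -> -1/2
G(rbr) = { -1 | -1/2; 0 } -> -3/4
G(rbrr) = { -1 | -3/4; -1/2; 0 } -> -7/8
G(rbrrr) = { -1 | -7/8; -3/4; -1/2; 0 } -> -15/16
G(rbrrrb) = { -1; -15/16 | -7/8; -3/4; -1/2; 0 } -> -29/32
G(rbrrrbr) = { -1; -15/16 | -29/32; -7/8; -3/4; -1/2; 0 } -> -59/64
G(rbrrrbrr) = { -1; -15/16 | -59/64; -29/32; -7/8; -3/4; -1/2; 0 } -> -119/128
G(rbrrrbrrr) = { -1; -15/16 | -119/128; -59/64; -29/32; -7/8; -3/4; -1/2; 0 } -> -239/256
G(rbrrrbrrrr) = { -1; -15/16 | -239/256; -119/128; -59/64; -29/32; -7/8; -3/4; -1/2; 0 } -> -479/512
G(rbrrrbrrrrb) = { -1; -15/16; -479/512 | -239/256; -119/128; -59/64; -29/32; -7/8; -3/4; -1/2; 0 } -> -957/1024
G(rbrrrbrrrrbb) = { -1; -15/16; -479/512; -957/1024 | -239/256; -119/128; -59/64; -29/32; -7/8; -3/4; -1/2; 0 } -> -1913/2048
G(rbrrrbrrrrbbr) = { -1; -15/16; -479/512; -957/1024 | -1913/2048; -239/256; -119/128; -59/64; -29/32; -7/8; -3/4; -1/2; 0 } -> -3827/4096
G(rbrrrbrrrrbbrb) = { -1; -15/16; -479/512; -957/1024; -3827/4096 | -1913/2048; -239/256; -119/128; -59/64; -29/32; -7/8; -3/4; -1/2; 0 } -> -7653/8192
G(rbrrrbrrrrbbrbr) = { -1; -15/16; -479/512; -957/1024; -3827/4096 | -7653/8192; -1913/2048; -239/256; -119/128; -59/64; -29/32; -7/8; -3/4; -1/2; 0 } -> -15307/16384

-15307/16384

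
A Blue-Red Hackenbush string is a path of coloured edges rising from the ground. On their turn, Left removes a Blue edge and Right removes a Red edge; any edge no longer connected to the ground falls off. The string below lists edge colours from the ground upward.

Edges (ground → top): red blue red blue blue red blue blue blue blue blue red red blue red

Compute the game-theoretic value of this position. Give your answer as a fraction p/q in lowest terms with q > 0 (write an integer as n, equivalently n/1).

Build g(s[:k]) for k = 1..15, string s = red blue red blue blue red blue blue blue blue blue red red blue red.
r: Left { (no moves) }, Right { 0 } => simplest -1
rb: Left { -1 }, Right { 0 } => simplest -1/2
rbr: Left { -1 }, Right { -1/2 0 } => simplest -3/4
rbrb: Left { -1 -3/4 }, Right { -1/2 0 } => simplest -5/8
rbrbb: Left { -1 -3/4 -5/8 }, Right { -1/2 0 } => simplest -9/16
rbrbbr: Left { -1 -3/4 -5/8 }, Right { -9/16 -1/2 0 } => simplest -19/32
rbrbbrb: Left { -1 -3/4 -5/8 -19/32 }, Right { -9/16 -1/2 0 } => simplest -37/64
rbrbbrbb: Left { -1 -3/4 -5/8 -19/32 -37/64 }, Right { -9/16 -1/2 0 } => simplest -73/128
rbrbbrbbb: Left { -1 -3/4 -5/8 -19/32 -37/64 -73/128 }, Right { -9/16 -1/2 0 } => simplest -145/256
rbrbbrbbbb: Left { -1 -3/4 -5/8 -19/32 -37/64 -73/128 -145/256 }, Right { -9/16 -1/2 0 } => simplest -289/512
rbrbbrbbbbb: Left { -1 -3/4 -5/8 -19/32 -37/64 -73/128 -145/256 -289/512 }, Right { -9/16 -1/2 0 } => simplest -577/1024
rbrbbrbbbbbr: Left { -1 -3/4 -5/8 -19/32 -37/64 -73/128 -145/256 -289/512 }, Right { -577/1024 -9/16 -1/2 0 } => simplest -1155/2048
rbrbbrbbbbbrr: Left { -1 -3/4 -5/8 -19/32 -37/64 -73/128 -145/256 -289/512 }, Right { -1155/2048 -577/1024 -9/16 -1/2 0 } => simplest -2311/4096
rbrbbrbbbbbrrb: Left { -1 -3/4 -5/8 -19/32 -37/64 -73/128 -145/256 -289/512 -2311/4096 }, Right { -1155/2048 -577/1024 -9/16 -1/2 0 } => simplest -4621/8192
rbrbbrbbbbbrrbr: Left { -1 -3/4 -5/8 -19/32 -37/64 -73/128 -145/256 -289/512 -2311/4096 }, Right { -4621/8192 -1155/2048 -577/1024 -9/16 -1/2 0 } => simplest -9243/16384

-9243/16384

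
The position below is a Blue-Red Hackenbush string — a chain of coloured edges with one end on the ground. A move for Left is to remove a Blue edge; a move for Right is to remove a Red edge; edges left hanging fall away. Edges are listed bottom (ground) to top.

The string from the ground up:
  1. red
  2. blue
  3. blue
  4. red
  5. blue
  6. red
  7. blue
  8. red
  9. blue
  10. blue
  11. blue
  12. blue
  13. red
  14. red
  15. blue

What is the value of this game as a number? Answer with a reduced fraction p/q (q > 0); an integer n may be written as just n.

-5389/16384

edge 1 of 15 (red): { ∅ | 0 } → -1
edge 2 of 15 (blue): { -1 | 0 } → -1/2
edge 3 of 15 (blue): { -1 -1/2 | 0 } → -1/4
edge 4 of 15 (red): { -1 -1/2 | -1/4 0 } → -3/8
edge 5 of 15 (blue): { -1 -1/2 -3/8 | -1/4 0 } → -5/16
edge 6 of 15 (red): { -1 -1/2 -3/8 | -5/16 -1/4 0 } → -11/32
edge 7 of 15 (blue): { -1 -1/2 -3/8 -11/32 | -5/16 -1/4 0 } → -21/64
edge 8 of 15 (red): { -1 -1/2 -3/8 -11/32 | -21/64 -5/16 -1/4 0 } → -43/128
edge 9 of 15 (blue): { -1 -1/2 -3/8 -11/32 -43/128 | -21/64 -5/16 -1/4 0 } → -85/256
edge 10 of 15 (blue): { -1 -1/2 -3/8 -11/32 -43/128 -85/256 | -21/64 -5/16 -1/4 0 } → -169/512
edge 11 of 15 (blue): { -1 -1/2 -3/8 -11/32 -43/128 -85/256 -169/512 | -21/64 -5/16 -1/4 0 } → -337/1024
edge 12 of 15 (blue): { -1 -1/2 -3/8 -11/32 -43/128 -85/256 -169/512 -337/1024 | -21/64 -5/16 -1/4 0 } → -673/2048
edge 13 of 15 (red): { -1 -1/2 -3/8 -11/32 -43/128 -85/256 -169/512 -337/1024 | -673/2048 -21/64 -5/16 -1/4 0 } → -1347/4096
edge 14 of 15 (red): { -1 -1/2 -3/8 -11/32 -43/128 -85/256 -169/512 -337/1024 | -1347/4096 -673/2048 -21/64 -5/16 -1/4 0 } → -2695/8192
edge 15 of 15 (blue): { -1 -1/2 -3/8 -11/32 -43/128 -85/256 -169/512 -337/1024 -2695/8192 | -1347/4096 -673/2048 -21/64 -5/16 -1/4 0 } → -5389/16384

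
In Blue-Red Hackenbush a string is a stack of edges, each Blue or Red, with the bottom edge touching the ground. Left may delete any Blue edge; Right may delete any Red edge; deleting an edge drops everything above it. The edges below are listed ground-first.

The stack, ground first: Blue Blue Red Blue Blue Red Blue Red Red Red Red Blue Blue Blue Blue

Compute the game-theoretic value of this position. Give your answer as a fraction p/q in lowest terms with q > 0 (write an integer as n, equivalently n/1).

14879/8192

step 1: add Blue to get B; options L={ 0 } R={ (no moves) } gives 1
step 2: add Blue to get BB; options L={ 0, 1 } R={ (no moves) } gives 2
step 3: add Red to get BBR; options L={ 0, 1 } R={ 2 } gives 3/2
step 4: add Blue to get BBRB; options L={ 0, 1, 3/2 } R={ 2 } gives 7/4
step 5: add Blue to get BBRBB; options L={ 0, 1, 3/2, 7/4 } R={ 2 } gives 15/8
step 6: add Red to get BBRBBR; options L={ 0, 1, 3/2, 7/4 } R={ 15/8, 2 } gives 29/16
step 7: add Blue to get BBRBBRB; options L={ 0, 1, 3/2, 7/4, 29/16 } R={ 15/8, 2 } gives 59/32
step 8: add Red to get BBRBBRBR; options L={ 0, 1, 3/2, 7/4, 29/16 } R={ 59/32, 15/8, 2 } gives 117/64
step 9: add Red to get BBRBBRBRR; options L={ 0, 1, 3/2, 7/4, 29/16 } R={ 117/64, 59/32, 15/8, 2 } gives 233/128
step 10: add Red to get BBRBBRBRRR; options L={ 0, 1, 3/2, 7/4, 29/16 } R={ 233/128, 117/64, 59/32, 15/8, 2 } gives 465/256
step 11: add Red to get BBRBBRBRRRR; options L={ 0, 1, 3/2, 7/4, 29/16 } R={ 465/256, 233/128, 117/64, 59/32, 15/8, 2 } gives 929/512
step 12: add Blue to get BBRBBRBRRRRB; options L={ 0, 1, 3/2, 7/4, 29/16, 929/512 } R={ 465/256, 233/128, 117/64, 59/32, 15/8, 2 } gives 1859/1024
step 13: add Blue to get BBRBBRBRRRRBB; options L={ 0, 1, 3/2, 7/4, 29/16, 929/512, 1859/1024 } R={ 465/256, 233/128, 117/64, 59/32, 15/8, 2 } gives 3719/2048
step 14: add Blue to get BBRBBRBRRRRBBB; options L={ 0, 1, 3/2, 7/4, 29/16, 929/512, 1859/1024, 3719/2048 } R={ 465/256, 233/128, 117/64, 59/32, 15/8, 2 } gives 7439/4096
step 15: add Blue to get BBRBBRBRRRRBBBB; options L={ 0, 1, 3/2, 7/4, 29/16, 929/512, 1859/1024, 3719/2048, 7439/4096 } R={ 465/256, 233/128, 117/64, 59/32, 15/8, 2 } gives 14879/8192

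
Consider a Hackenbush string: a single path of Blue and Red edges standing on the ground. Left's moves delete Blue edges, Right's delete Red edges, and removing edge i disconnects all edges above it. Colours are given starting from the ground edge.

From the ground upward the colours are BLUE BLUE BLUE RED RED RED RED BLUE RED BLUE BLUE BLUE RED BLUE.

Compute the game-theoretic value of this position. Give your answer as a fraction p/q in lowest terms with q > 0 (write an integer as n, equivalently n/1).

G(B) = { 0 | — } ⇒ 1
G(BB) = { 0,1 | — } ⇒ 2
G(BBB) = { 0,1,2 | — } ⇒ 3
G(BBBR) = { 0,1,2 | 3 } ⇒ 5/2
G(BBBRR) = { 0,1,2 | 5/2,3 } ⇒ 9/4
G(BBBRRR) = { 0,1,2 | 9/4,5/2,3 } ⇒ 17/8
G(BBBRRRR) = { 0,1,2 | 17/8,9/4,5/2,3 } ⇒ 33/16
G(BBBRRRRB) = { 0,1,2,33/16 | 17/8,9/4,5/2,3 } ⇒ 67/32
G(BBBRRRRBR) = { 0,1,2,33/16 | 67/32,17/8,9/4,5/2,3 } ⇒ 133/64
G(BBBRRRRBRB) = { 0,1,2,33/16,133/64 | 67/32,17/8,9/4,5/2,3 } ⇒ 267/128
G(BBBRRRRBRBB) = { 0,1,2,33/16,133/64,267/128 | 67/32,17/8,9/4,5/2,3 } ⇒ 535/256
G(BBBRRRRBRBBB) = { 0,1,2,33/16,133/64,267/128,535/256 | 67/32,17/8,9/4,5/2,3 } ⇒ 1071/512
G(BBBRRRRBRBBBR) = { 0,1,2,33/16,133/64,267/128,535/256 | 1071/512,67/32,17/8,9/4,5/2,3 } ⇒ 2141/1024
G(BBBRRRRBRBBBRB) = { 0,1,2,33/16,133/64,267/128,535/256,2141/1024 | 1071/512,67/32,17/8,9/4,5/2,3 } ⇒ 4283/2048

4283/2048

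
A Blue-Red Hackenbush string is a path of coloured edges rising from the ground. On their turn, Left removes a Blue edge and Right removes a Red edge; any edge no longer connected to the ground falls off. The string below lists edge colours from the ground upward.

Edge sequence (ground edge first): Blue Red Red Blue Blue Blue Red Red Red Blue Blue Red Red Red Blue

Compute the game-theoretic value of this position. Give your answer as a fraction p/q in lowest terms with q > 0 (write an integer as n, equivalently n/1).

G(B) = { 0 | (no moves) } — 1
G(BR) = { 0 | 1 } — 1/2
G(BRR) = { 0 | 1/2 1 } — 1/4
G(BRRB) = { 0 1/4 | 1/2 1 } — 3/8
G(BRRBB) = { 0 1/4 3/8 | 1/2 1 } — 7/16
G(BRRBBB) = { 0 1/4 3/8 7/16 | 1/2 1 } — 15/32
G(BRRBBBR) = { 0 1/4 3/8 7/16 | 15/32 1/2 1 } — 29/64
G(BRRBBBRR) = { 0 1/4 3/8 7/16 | 29/64 15/32 1/2 1 } — 57/128
G(BRRBBBRRR) = { 0 1/4 3/8 7/16 | 57/128 29/64 15/32 1/2 1 } — 113/256
G(BRRBBBRRRB) = { 0 1/4 3/8 7/16 113/256 | 57/128 29/64 15/32 1/2 1 } — 227/512
G(BRRBBBRRRBB) = { 0 1/4 3/8 7/16 113/256 227/512 | 57/128 29/64 15/32 1/2 1 } — 455/1024
G(BRRBBBRRRBBR) = { 0 1/4 3/8 7/16 113/256 227/512 | 455/1024 57/128 29/64 15/32 1/2 1 } — 909/2048
G(BRRBBBRRRBBRR) = { 0 1/4 3/8 7/16 113/256 227/512 | 909/2048 455/1024 57/128 29/64 15/32 1/2 1 } — 1817/4096
G(BRRBBBRRRBBRRR) = { 0 1/4 3/8 7/16 113/256 227/512 | 1817/4096 909/2048 455/1024 57/128 29/64 15/32 1/2 1 } — 3633/8192
G(BRRBBBRRRBBRRRB) = { 0 1/4 3/8 7/16 113/256 227/512 3633/8192 | 1817/4096 909/2048 455/1024 57/128 29/64 15/32 1/2 1 } — 7267/16384

7267/16384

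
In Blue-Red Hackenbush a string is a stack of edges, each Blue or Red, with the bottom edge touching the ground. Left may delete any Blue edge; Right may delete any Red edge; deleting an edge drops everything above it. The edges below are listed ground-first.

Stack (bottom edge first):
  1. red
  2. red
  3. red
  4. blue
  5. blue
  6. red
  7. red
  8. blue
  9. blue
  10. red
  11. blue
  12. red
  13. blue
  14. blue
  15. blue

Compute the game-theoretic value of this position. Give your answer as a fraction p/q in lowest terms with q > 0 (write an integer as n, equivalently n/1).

-9809/4096

Build v(s[:k]) for k = 1..15, string s = red red red blue blue red red blue blue red blue red blue blue blue.
1 of 15 · r · max L −∞ · min R 0 -> -1
2 of 15 · rr · max L −∞ · min R -1 -> -2
3 of 15 · rrr · max L −∞ · min R -2 -> -3
4 of 15 · rrrb · max L -3 · min R -2 -> -5/2
5 of 15 · rrrbb · max L -5/2 · min R -2 -> -9/4
6 of 15 · rrrbbr · max L -5/2 · min R -9/4 -> -19/8
7 of 15 · rrrbbrr · max L -5/2 · min R -19/8 -> -39/16
8 of 15 · rrrbbrrb · max L -39/16 · min R -19/8 -> -77/32
9 of 15 · rrrbbrrbb · max L -77/32 · min R -19/8 -> -153/64
10 of 15 · rrrbbrrbbr · max L -77/32 · min R -153/64 -> -307/128
11 of 15 · rrrbbrrbbrb · max L -307/128 · min R -153/64 -> -613/256
12 of 15 · rrrbbrrbbrbr · max L -307/128 · min R -613/256 -> -1227/512
13 of 15 · rrrbbrrbbrbrb · max L -1227/512 · min R -613/256 -> -2453/1024
14 of 15 · rrrbbrrbbrbrbb · max L -2453/1024 · min R -613/256 -> -4905/2048
15 of 15 · rrrbbrrbbrbrbbb · max L -4905/2048 · min R -613/256 -> -9809/4096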